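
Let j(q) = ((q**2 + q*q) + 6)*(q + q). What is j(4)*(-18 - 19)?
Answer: -11248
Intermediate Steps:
j(q) = 2*q*(6 + 2*q**2) (j(q) = ((q**2 + q**2) + 6)*(2*q) = (2*q**2 + 6)*(2*q) = (6 + 2*q**2)*(2*q) = 2*q*(6 + 2*q**2))
j(4)*(-18 - 19) = (4*4*(3 + 4**2))*(-18 - 19) = (4*4*(3 + 16))*(-37) = (4*4*19)*(-37) = 304*(-37) = -11248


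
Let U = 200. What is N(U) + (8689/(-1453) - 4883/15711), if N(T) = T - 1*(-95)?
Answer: 6590676607/22828083 ≈ 288.71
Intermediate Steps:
N(T) = 95 + T (N(T) = T + 95 = 95 + T)
N(U) + (8689/(-1453) - 4883/15711) = (95 + 200) + (8689/(-1453) - 4883/15711) = 295 + (8689*(-1/1453) - 4883*1/15711) = 295 + (-8689/1453 - 4883/15711) = 295 - 143607878/22828083 = 6590676607/22828083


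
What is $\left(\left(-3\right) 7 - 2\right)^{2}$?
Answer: $529$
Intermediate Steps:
$\left(\left(-3\right) 7 - 2\right)^{2} = \left(-21 - 2\right)^{2} = \left(-23\right)^{2} = 529$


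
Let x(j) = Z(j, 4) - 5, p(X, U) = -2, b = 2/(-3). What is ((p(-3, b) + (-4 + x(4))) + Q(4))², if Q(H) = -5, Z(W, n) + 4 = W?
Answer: 256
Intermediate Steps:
Z(W, n) = -4 + W
b = -⅔ (b = 2*(-⅓) = -⅔ ≈ -0.66667)
x(j) = -9 + j (x(j) = (-4 + j) - 5 = -9 + j)
((p(-3, b) + (-4 + x(4))) + Q(4))² = ((-2 + (-4 + (-9 + 4))) - 5)² = ((-2 + (-4 - 5)) - 5)² = ((-2 - 9) - 5)² = (-11 - 5)² = (-16)² = 256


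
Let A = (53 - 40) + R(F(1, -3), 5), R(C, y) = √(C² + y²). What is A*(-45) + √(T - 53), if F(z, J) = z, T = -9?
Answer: -585 - 45*√26 + I*√62 ≈ -814.46 + 7.874*I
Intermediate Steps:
A = 13 + √26 (A = (53 - 40) + √(1² + 5²) = 13 + √(1 + 25) = 13 + √26 ≈ 18.099)
A*(-45) + √(T - 53) = (13 + √26)*(-45) + √(-9 - 53) = (-585 - 45*√26) + √(-62) = (-585 - 45*√26) + I*√62 = -585 - 45*√26 + I*√62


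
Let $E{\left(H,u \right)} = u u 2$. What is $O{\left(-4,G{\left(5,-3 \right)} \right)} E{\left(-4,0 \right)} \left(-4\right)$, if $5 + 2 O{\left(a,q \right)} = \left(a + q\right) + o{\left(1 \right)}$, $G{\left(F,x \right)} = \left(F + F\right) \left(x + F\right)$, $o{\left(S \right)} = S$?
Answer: $0$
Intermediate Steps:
$G{\left(F,x \right)} = 2 F \left(F + x\right)$
$O{\left(a,q \right)} = -2 + \frac{a}{2} + \frac{q}{2}$ ($O{\left(a,q \right)} = - \frac{5}{2} + \frac{\left(a + q\right) + 1}{2} = - \frac{5}{2} + \frac{1 + a + q}{2} = - \frac{5}{2} + \left(\frac{1}{2} + \frac{a}{2} + \frac{q}{2}\right) = -2 + \frac{a}{2} + \frac{q}{2}$)
$E{\left(H,u \right)} = 2 u^{2}$ ($E{\left(H,u \right)} = u^{2} \cdot 2 = 2 u^{2}$)
$O{\left(-4,G{\left(5,-3 \right)} \right)} E{\left(-4,0 \right)} \left(-4\right) = \left(-2 + \frac{1}{2} \left(-4\right) + \frac{2 \cdot 5 \left(5 - 3\right)}{2}\right) 2 \cdot 0^{2} \left(-4\right) = \left(-2 - 2 + \frac{2 \cdot 5 \cdot 2}{2}\right) 2 \cdot 0 \left(-4\right) = \left(-2 - 2 + \frac{1}{2} \cdot 20\right) 0 \left(-4\right) = \left(-2 - 2 + 10\right) 0 \left(-4\right) = 6 \cdot 0 \left(-4\right) = 0 \left(-4\right) = 0$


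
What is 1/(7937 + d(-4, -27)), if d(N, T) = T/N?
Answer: 4/31775 ≈ 0.00012589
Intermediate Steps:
1/(7937 + d(-4, -27)) = 1/(7937 - 27/(-4)) = 1/(7937 - 27*(-1/4)) = 1/(7937 + 27/4) = 1/(31775/4) = 4/31775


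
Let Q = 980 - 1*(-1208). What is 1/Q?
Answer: 1/2188 ≈ 0.00045704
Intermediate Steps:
Q = 2188 (Q = 980 + 1208 = 2188)
1/Q = 1/2188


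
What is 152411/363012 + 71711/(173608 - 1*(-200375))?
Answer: 27677025515/45253438932 ≈ 0.61160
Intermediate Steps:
152411/363012 + 71711/(173608 - 1*(-200375)) = 152411*(1/363012) + 71711/(173608 + 200375) = 152411/363012 + 71711/373983 = 27677025515/45253438932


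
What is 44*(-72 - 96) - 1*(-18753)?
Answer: 11361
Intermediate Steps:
44*(-72 - 96) - 1*(-18753) = 44*(-168) + 18753 = -7392 + 18753 = 11361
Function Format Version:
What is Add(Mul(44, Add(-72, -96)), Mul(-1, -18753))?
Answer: 11361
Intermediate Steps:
Add(Mul(44, Add(-72, -96)), Mul(-1, -18753)) = Add(Mul(44, -168), 18753) = Add(-7392, 18753) = 11361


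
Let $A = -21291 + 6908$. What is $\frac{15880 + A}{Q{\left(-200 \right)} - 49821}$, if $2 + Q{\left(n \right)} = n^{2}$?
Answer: $- \frac{1497}{9823} \approx -0.1524$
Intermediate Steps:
$A = -14383$
$Q{\left(n \right)} = -2 + n^{2}$
$\frac{15880 + A}{Q{\left(-200 \right)} - 49821} = \frac{15880 - 14383}{\left(-2 + \left(-200\right)^{2}\right) - 49821} = \frac{1497}{\left(-2 + 40000\right) - 49821} = \frac{1497}{39998 - 49821} = \frac{1497}{-9823} = 1497 \left(- \frac{1}{9823}\right) = - \frac{1497}{9823}$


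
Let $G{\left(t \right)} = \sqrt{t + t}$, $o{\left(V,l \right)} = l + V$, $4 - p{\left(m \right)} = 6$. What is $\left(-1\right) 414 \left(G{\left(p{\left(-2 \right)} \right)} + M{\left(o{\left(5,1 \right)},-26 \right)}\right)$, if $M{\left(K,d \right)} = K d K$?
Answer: $387504 - 828 i \approx 3.875 \cdot 10^{5} - 828.0 i$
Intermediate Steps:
$p{\left(m \right)} = -2$ ($p{\left(m \right)} = 4 - 6 = -2$)
$o{\left(V,l \right)} = V + l$
$M{\left(K,d \right)} = d K^{2}$
$G{\left(t \right)} = \sqrt{2} \sqrt{t}$ ($G{\left(t \right)} = \sqrt{2 t} = \sqrt{2} \sqrt{t}$)
$\left(-1\right) 414 \left(G{\left(p{\left(-2 \right)} \right)} + M{\left(o{\left(5,1 \right)},-26 \right)}\right) = \left(-1\right) 414 \left(\sqrt{2} \sqrt{-2} - 26 \left(5 + 1\right)^{2}\right) = - 414 \left(\sqrt{2} i \sqrt{2} - 26 \cdot 6^{2}\right) = - 414 \left(2 i - 936\right) = - 414 \left(-936 + 2 i\right) = 387504 - 828 i$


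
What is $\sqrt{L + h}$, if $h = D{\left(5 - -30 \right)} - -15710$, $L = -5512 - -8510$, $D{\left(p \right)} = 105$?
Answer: $\sqrt{18813} \approx 137.16$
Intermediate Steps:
$L = 2998$ ($L = -5512 + 8510 = 2998$)
$h = 15815$ ($h = 105 - -15710 = 105 + 15710 = 15815$)
$\sqrt{L + h} = \sqrt{2998 + 15815} = \sqrt{18813}$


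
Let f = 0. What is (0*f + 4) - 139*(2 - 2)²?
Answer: 4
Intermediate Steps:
(0*f + 4) - 139*(2 - 2)² = (0*0 + 4) - 139*(2 - 2)² = (0 + 4) - 139*0² = 4 - 139*0 = 4 + 0 = 4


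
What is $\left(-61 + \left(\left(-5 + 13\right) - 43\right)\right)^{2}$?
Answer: $9216$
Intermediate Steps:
$\left(-61 + \left(\left(-5 + 13\right) - 43\right)\right)^{2} = \left(-61 + \left(8 - 43\right)\right)^{2} = \left(-61 - 35\right)^{2} = \left(-96\right)^{2} = 9216$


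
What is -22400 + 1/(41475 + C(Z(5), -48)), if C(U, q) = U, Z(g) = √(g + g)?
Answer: -7706386746905/344035123 - √10/1720175615 ≈ -22400.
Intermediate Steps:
Z(g) = √2*√g (Z(g) = √(2*g) = √2*√g)
-22400 + 1/(41475 + C(Z(5), -48)) = -22400 + 1/(41475 + √2*√5) = -22400 + 1/(41475 + √10)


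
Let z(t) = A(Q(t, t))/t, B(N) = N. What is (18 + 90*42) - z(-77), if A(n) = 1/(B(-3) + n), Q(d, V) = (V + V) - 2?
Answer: 46498913/12243 ≈ 3798.0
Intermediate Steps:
Q(d, V) = -2 + 2*V (Q(d, V) = 2*V - 2 = -2 + 2*V)
A(n) = 1/(-3 + n)
z(t) = 1/(t*(-5 + 2*t)) (z(t) = 1/((-3 + (-2 + 2*t))*t) = 1/((-5 + 2*t)*t) = 1/(t*(-5 + 2*t)))
(18 + 90*42) - z(-77) = (18 + 90*42) - 1/((-77)*(-5 + 2*(-77))) = (18 + 3780) - (-1)/(77*(-5 - 154)) = 3798 - (-1)/(77*(-159)) = 3798 - (-1)*(-1)/(77*159) = 3798 - 1*1/12243 = 3798 - 1/12243 = 46498913/12243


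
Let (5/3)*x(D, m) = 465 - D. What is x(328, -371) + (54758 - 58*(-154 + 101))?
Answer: 289571/5 ≈ 57914.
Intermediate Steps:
x(D, m) = 279 - 3*D/5 (x(D, m) = 3*(465 - D)/5 = 279 - 3*D/5)
x(328, -371) + (54758 - 58*(-154 + 101)) = (279 - 3/5*328) + (54758 - 58*(-154 + 101)) = (279 - 984/5) + (54758 - 58*(-53)) = 411/5 + (54758 + 3074) = 411/5 + 57832 = 289571/5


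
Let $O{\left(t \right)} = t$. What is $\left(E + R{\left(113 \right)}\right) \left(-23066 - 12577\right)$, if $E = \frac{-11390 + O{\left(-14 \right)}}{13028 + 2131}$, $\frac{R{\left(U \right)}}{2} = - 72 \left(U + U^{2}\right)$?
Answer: $\frac{334094642868556}{5053} \approx 6.6118 \cdot 10^{10}$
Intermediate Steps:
$R{\left(U \right)} = - 144 U - 144 U^{2}$ ($R{\left(U \right)} = 2 \left(- 72 \left(U + U^{2}\right)\right) = 2 \left(- 72 U - 72 U^{2}\right) = - 144 U - 144 U^{2}$)
$E = - \frac{11404}{15159}$ ($E = \frac{-11390 - 14}{13028 + 2131} = - \frac{11404}{15159} \approx -0.75229$)
$\left(E + R{\left(113 \right)}\right) \left(-23066 - 12577\right) = \left(- \frac{11404}{15159} - 16272 \left(1 + 113\right)\right) \left(-23066 - 12577\right) = \left(- \frac{11404}{15159} - 16272 \cdot 114\right) \left(-35643\right) = \left(- \frac{11404}{15159} - 1855008\right) \left(-35643\right) = \left(- \frac{28120077676}{15159}\right) \left(-35643\right) = \frac{334094642868556}{5053}$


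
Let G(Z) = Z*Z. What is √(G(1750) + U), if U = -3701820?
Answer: 2*I*√159830 ≈ 799.58*I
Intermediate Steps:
G(Z) = Z²
√(G(1750) + U) = √(1750² - 3701820) = √(3062500 - 3701820) = √(-639320) = 2*I*√159830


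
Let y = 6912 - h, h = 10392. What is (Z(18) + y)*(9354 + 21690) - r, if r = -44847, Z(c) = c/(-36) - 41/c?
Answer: -324223519/3 ≈ -1.0807e+8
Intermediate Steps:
Z(c) = -41/c - c/36 (Z(c) = c*(-1/36) - 41/c = -c/36 - 41/c = -41/c - c/36)
y = -3480 (y = 6912 - 1*10392 = 6912 - 10392 = -3480)
(Z(18) + y)*(9354 + 21690) - r = ((-41/18 - 1/36*18) - 3480)*(9354 + 21690) - 1*(-44847) = ((-41*1/18 - ½) - 3480)*31044 + 44847 = ((-41/18 - ½) - 3480)*31044 + 44847 = (-25/9 - 3480)*31044 + 44847 = -31345/9*31044 + 44847 = -324358060/3 + 44847 = -324223519/3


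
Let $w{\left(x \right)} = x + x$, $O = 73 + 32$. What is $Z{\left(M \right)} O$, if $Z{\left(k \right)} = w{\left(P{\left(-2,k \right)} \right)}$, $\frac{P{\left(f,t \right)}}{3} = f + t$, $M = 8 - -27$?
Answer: $20790$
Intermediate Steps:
$M = 35$ ($M = 8 + 27 = 35$)
$P{\left(f,t \right)} = 3 f + 3 t$ ($P{\left(f,t \right)} = 3 \left(f + t\right) = 3 f + 3 t$)
$O = 105$
$w{\left(x \right)} = 2 x$
$Z{\left(k \right)} = -12 + 6 k$ ($Z{\left(k \right)} = 2 \left(3 \left(-2\right) + 3 k\right) = 2 \left(-6 + 3 k\right) = -12 + 6 k$)
$Z{\left(M \right)} O = \left(-12 + 6 \cdot 35\right) 105 = \left(-12 + 210\right) 105 = 198 \cdot 105 = 20790$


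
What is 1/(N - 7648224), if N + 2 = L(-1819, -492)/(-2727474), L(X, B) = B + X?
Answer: -2727474/20860337558813 ≈ -1.3075e-7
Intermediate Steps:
N = -5452637/2727474 (N = -2 + (-492 - 1819)/(-2727474) = -2 - 2311*(-1/2727474) = -2 + 2311/2727474 = -5452637/2727474 ≈ -1.9992)
1/(N - 7648224) = 1/(-5452637/2727474 - 7648224) = 1/(-20860337558813/2727474) = -2727474/20860337558813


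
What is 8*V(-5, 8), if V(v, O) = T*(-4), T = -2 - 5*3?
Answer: 544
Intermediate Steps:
T = -17 (T = -2 - 15 = -17)
V(v, O) = 68 (V(v, O) = -17*(-4) = 68)
8*V(-5, 8) = 8*68 = 544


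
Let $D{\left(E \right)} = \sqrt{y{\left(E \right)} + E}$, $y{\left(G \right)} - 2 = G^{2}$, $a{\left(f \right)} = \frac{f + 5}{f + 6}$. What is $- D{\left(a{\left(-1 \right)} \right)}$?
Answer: $- \frac{\sqrt{86}}{5} \approx -1.8547$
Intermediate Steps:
$a{\left(f \right)} = \frac{5 + f}{6 + f}$
$y{\left(G \right)} = 2 + G^{2}$
$D{\left(E \right)} = \sqrt{2 + E + E^{2}}$ ($D{\left(E \right)} = \sqrt{\left(2 + E^{2}\right) + E} = \sqrt{2 + E + E^{2}}$)
$- D{\left(a{\left(-1 \right)} \right)} = - \sqrt{2 + \frac{5 - 1}{6 - 1} + \left(\frac{5 - 1}{6 - 1}\right)^{2}} = - \sqrt{2 + \frac{1}{5} \cdot 4 + \left(\frac{1}{5} \cdot 4\right)^{2}} = - \sqrt{2 + \frac{4}{5} + \left(\frac{4}{5}\right)^{2}} = - \sqrt{2 + \frac{4}{5} + \frac{16}{25}} = - \sqrt{\frac{86}{25}} = - \frac{\sqrt{86}}{5}$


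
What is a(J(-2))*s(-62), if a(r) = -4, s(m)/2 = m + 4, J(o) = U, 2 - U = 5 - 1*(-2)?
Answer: 464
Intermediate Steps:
U = -5 (U = 2 - (5 - 1*(-2)) = 2 - (5 + 2) = 2 - 1*7 = 2 - 7 = -5)
J(o) = -5
s(m) = 8 + 2*m (s(m) = 2*(m + 4) = 2*(4 + m) = 8 + 2*m)
a(J(-2))*s(-62) = -4*(8 + 2*(-62)) = -4*(8 - 124) = -4*(-116) = 464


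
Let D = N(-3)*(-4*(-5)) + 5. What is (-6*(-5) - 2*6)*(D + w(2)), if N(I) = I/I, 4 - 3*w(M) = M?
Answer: 462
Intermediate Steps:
w(M) = 4/3 - M/3
N(I) = 1
D = 25 (D = 1*(-4*(-5)) + 5 = 1*20 + 5 = 20 + 5 = 25)
(-6*(-5) - 2*6)*(D + w(2)) = (-6*(-5) - 2*6)*(25 + (4/3 - ⅓*2)) = (30 - 12)*(25 + (4/3 - ⅔)) = 18*(25 + ⅔) = 18*(77/3) = 462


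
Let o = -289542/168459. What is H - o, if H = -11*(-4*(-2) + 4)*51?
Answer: -377925482/56153 ≈ -6730.3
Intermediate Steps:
o = -96514/56153 (o = -289542*1/168459 = -96514/56153 ≈ -1.7188)
H = -6732 (H = -11*(8 + 4)*51 = -11*12*51 = -132*51 = -6732)
H - o = -6732 - 1*(-96514/56153) = -6732 + 96514/56153 = -377925482/56153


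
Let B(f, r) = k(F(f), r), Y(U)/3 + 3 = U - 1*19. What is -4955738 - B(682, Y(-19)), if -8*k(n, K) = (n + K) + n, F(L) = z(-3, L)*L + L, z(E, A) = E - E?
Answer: -39644663/8 ≈ -4.9556e+6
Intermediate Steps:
Y(U) = -66 + 3*U (Y(U) = -9 + 3*(U - 1*19) = -9 + 3*(U - 19) = -9 + 3*(-19 + U) = -9 + (-57 + 3*U) = -66 + 3*U)
z(E, A) = 0
F(L) = L (F(L) = 0*L + L = 0 + L = L)
k(n, K) = -n/4 - K/8 (k(n, K) = -((n + K) + n)/8 = -((K + n) + n)/8 = -(K + 2*n)/8 = -n/4 - K/8)
B(f, r) = -f/4 - r/8
-4955738 - B(682, Y(-19)) = -4955738 - (-¼*682 - (-66 + 3*(-19))/8) = -4955738 - (-341/2 - (-66 - 57)/8) = -4955738 - (-341/2 - ⅛*(-123)) = -4955738 - (-341/2 + 123/8) = -4955738 - 1*(-1241/8) = -4955738 + 1241/8 = -39644663/8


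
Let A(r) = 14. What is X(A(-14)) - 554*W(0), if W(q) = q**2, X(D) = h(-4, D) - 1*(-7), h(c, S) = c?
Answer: 3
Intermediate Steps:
X(D) = 3 (X(D) = -4 - 1*(-7) = -4 + 7 = 3)
X(A(-14)) - 554*W(0) = 3 - 554*0**2 = 3 - 554*0 = 3 - 1*0 = 3 + 0 = 3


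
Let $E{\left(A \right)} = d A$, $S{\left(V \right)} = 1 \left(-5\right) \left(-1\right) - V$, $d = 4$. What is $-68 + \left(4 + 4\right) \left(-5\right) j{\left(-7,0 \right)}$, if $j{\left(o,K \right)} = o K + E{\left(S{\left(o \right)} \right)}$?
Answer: $-1988$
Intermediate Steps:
$S{\left(V \right)} = 5 - V$ ($S{\left(V \right)} = \left(-5\right) \left(-1\right) - V = 5 - V$)
$E{\left(A \right)} = 4 A$
$j{\left(o,K \right)} = 20 - 4 o + K o$ ($j{\left(o,K \right)} = o K + 4 \left(5 - o\right) = K o - \left(-20 + 4 o\right) = 20 - 4 o + K o$)
$-68 + \left(4 + 4\right) \left(-5\right) j{\left(-7,0 \right)} = -68 + \left(4 + 4\right) \left(-5\right) \left(20 - -28 + 0 \left(-7\right)\right) = -68 + 8 \left(-5\right) \left(20 + 28 + 0\right) = -68 - 1920 = -1988$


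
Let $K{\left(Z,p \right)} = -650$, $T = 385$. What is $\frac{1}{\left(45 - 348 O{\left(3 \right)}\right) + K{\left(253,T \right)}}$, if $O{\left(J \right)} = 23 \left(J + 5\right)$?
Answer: $- \frac{1}{64637} \approx -1.5471 \cdot 10^{-5}$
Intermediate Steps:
$O{\left(J \right)} = 115 + 23 J$ ($O{\left(J \right)} = 23 \left(5 + J\right) = 115 + 23 J$)
$\frac{1}{\left(45 - 348 O{\left(3 \right)}\right) + K{\left(253,T \right)}} = \frac{1}{\left(45 - 348 \left(115 + 23 \cdot 3\right)\right) - 650} = \frac{1}{\left(45 - 348 \left(115 + 69\right)\right) - 650} = \frac{1}{\left(45 - 64032\right) - 650} = \frac{1}{-63987 - 650} = \frac{1}{-64637} = - \frac{1}{64637}$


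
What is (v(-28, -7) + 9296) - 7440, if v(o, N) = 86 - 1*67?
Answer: 1875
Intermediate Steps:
v(o, N) = 19 (v(o, N) = 86 - 67 = 19)
(v(-28, -7) + 9296) - 7440 = (19 + 9296) - 7440 = 9315 - 7440 = 1875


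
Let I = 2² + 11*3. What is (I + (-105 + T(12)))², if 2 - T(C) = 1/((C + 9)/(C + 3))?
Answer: 218089/49 ≈ 4450.8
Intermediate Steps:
T(C) = 2 - (3 + C)/(9 + C) (T(C) = 2 - 1/((C + 9)/(C + 3)) = 2 - 1/((9 + C)/(3 + C)) = 2 - (3 + C)/(9 + C))
I = 37 (I = 4 + 33 = 37)
(I + (-105 + T(12)))² = (37 + (-105 + (15 + 12)/(9 + 12)))² = (37 + (-105 + 27/21))² = (37 + (-105 + (1/21)*27))² = (37 + (-105 + 9/7))² = (37 - 726/7)² = (-467/7)² = 218089/49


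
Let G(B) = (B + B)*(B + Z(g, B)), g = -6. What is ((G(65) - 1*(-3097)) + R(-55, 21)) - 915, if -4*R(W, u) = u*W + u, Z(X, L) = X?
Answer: 20271/2 ≈ 10136.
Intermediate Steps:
G(B) = 2*B*(-6 + B) (G(B) = (B + B)*(B - 6) = (2*B)*(-6 + B) = 2*B*(-6 + B))
R(W, u) = -u/4 - W*u/4 (R(W, u) = -(u*W + u)/4 = -(W*u + u)/4 = -(u + W*u)/4 = -u/4 - W*u/4)
((G(65) - 1*(-3097)) + R(-55, 21)) - 915 = ((2*65*(-6 + 65) - 1*(-3097)) - ¼*21*(1 - 55)) - 915 = ((2*65*59 + 3097) - ¼*21*(-54)) - 915 = ((7670 + 3097) + 567/2) - 915 = (10767 + 567/2) - 915 = 22101/2 - 915 = 20271/2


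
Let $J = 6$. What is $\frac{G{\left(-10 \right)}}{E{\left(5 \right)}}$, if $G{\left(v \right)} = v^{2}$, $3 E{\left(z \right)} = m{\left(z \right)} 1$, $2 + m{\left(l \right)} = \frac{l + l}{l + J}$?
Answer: $-275$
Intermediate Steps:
$m{\left(l \right)} = -2 + \frac{2 l}{6 + l}$ ($m{\left(l \right)} = -2 + \frac{l + l}{l + 6} = -2 + \frac{2 l}{6 + l}$)
$E{\left(z \right)} = - \frac{4}{6 + z}$ ($E{\left(z \right)} = \frac{- \frac{12}{6 + z} 1}{3} = \frac{\left(-12\right) \frac{1}{6 + z}}{3} = - \frac{4}{6 + z}$)
$\frac{G{\left(-10 \right)}}{E{\left(5 \right)}} = \frac{\left(-10\right)^{2}}{\left(-4\right) \frac{1}{6 + 5}} = \frac{100}{\left(-4\right) \frac{1}{11}} = \frac{100}{- \frac{4}{11}} = 100 \left(- \frac{11}{4}\right) = -275$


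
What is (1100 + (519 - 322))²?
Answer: 1682209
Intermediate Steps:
(1100 + (519 - 322))² = (1100 + 197)² = 1297² = 1682209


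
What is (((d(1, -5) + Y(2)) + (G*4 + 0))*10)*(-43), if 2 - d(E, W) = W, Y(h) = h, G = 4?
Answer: -10750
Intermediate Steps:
d(E, W) = 2 - W
(((d(1, -5) + Y(2)) + (G*4 + 0))*10)*(-43) = ((((2 - 1*(-5)) + 2) + (4*4 + 0))*10)*(-43) = ((((2 + 5) + 2) + (16 + 0))*10)*(-43) = (((7 + 2) + 16)*10)*(-43) = ((9 + 16)*10)*(-43) = (25*10)*(-43) = 250*(-43) = -10750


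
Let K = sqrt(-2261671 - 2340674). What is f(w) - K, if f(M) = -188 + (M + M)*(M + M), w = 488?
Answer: 952388 - I*sqrt(4602345) ≈ 9.5239e+5 - 2145.3*I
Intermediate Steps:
f(M) = -188 + 4*M**2 (f(M) = -188 + (2*M)*(2*M) = -188 + 4*M**2)
K = I*sqrt(4602345) (K = sqrt(-4602345) = I*sqrt(4602345) ≈ 2145.3*I)
f(w) - K = (-188 + 4*488**2) - I*sqrt(4602345) = (-188 + 4*238144) - I*sqrt(4602345) = (-188 + 952576) - I*sqrt(4602345) = 952388 - I*sqrt(4602345)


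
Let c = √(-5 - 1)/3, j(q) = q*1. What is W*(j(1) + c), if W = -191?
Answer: -191 - 191*I*√6/3 ≈ -191.0 - 155.95*I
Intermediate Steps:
j(q) = q
c = I*√6/3 (c = √(-6)*(⅓) = (I*√6)*(⅓) = I*√6/3 ≈ 0.8165*I)
W*(j(1) + c) = -191*(1 + I*√6/3) = -191 - 191*I*√6/3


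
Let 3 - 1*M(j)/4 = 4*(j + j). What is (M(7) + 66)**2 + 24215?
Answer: 45531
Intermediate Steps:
M(j) = 12 - 32*j (M(j) = 12 - 16*(j + j) = 12 - 16*2*j = 12 - 32*j)
(M(7) + 66)**2 + 24215 = ((12 - 32*7) + 66)**2 + 24215 = ((12 - 224) + 66)**2 + 24215 = (-212 + 66)**2 + 24215 = (-146)**2 + 24215 = 21316 + 24215 = 45531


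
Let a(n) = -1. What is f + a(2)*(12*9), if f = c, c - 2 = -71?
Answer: -177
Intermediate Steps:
c = -69 (c = 2 - 71 = -69)
f = -69
f + a(2)*(12*9) = -69 - 12*9 = -69 - 1*108 = -69 - 108 = -177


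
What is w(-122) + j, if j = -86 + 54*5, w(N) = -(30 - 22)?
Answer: 176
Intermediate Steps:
w(N) = -8 (w(N) = -1*8 = -8)
j = 184 (j = -86 + 270 = 184)
w(-122) + j = -8 + 184 = 176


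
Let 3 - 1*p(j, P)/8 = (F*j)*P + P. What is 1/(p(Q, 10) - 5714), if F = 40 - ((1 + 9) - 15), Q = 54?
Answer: -1/200170 ≈ -4.9958e-6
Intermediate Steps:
F = 45 (F = 40 - (10 - 15) = 40 - 1*(-5) = 40 + 5 = 45)
p(j, P) = 24 - 8*P - 360*P*j (p(j, P) = 24 - 8*((45*j)*P + P) = 24 - 8*(45*P*j + P) = 24 - 8*(P + 45*P*j) = 24 + (-8*P - 360*P*j) = 24 - 8*P - 360*P*j)
1/(p(Q, 10) - 5714) = 1/((24 - 8*10 - 360*10*54) - 5714) = 1/((24 - 80 - 194400) - 5714) = 1/(-194456 - 5714) = 1/(-200170) = -1/200170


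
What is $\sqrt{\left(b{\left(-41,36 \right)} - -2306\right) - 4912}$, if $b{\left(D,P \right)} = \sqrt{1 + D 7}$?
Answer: $\sqrt{-2606 + i \sqrt{286}} \approx 0.1656 + 51.049 i$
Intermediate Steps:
$b{\left(D,P \right)} = \sqrt{1 + 7 D}$
$\sqrt{\left(b{\left(-41,36 \right)} - -2306\right) - 4912} = \sqrt{\left(\sqrt{1 + 7 \left(-41\right)} - -2306\right) - 4912} = \sqrt{\left(\sqrt{1 - 287} + 2306\right) - 4912} = \sqrt{\left(\sqrt{-286} + 2306\right) - 4912} = \sqrt{\left(i \sqrt{286} + 2306\right) - 4912} = \sqrt{\left(2306 + i \sqrt{286}\right) - 4912} = \sqrt{-2606 + i \sqrt{286}}$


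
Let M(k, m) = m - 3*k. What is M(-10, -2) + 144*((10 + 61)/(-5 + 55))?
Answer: 5812/25 ≈ 232.48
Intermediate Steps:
M(-10, -2) + 144*((10 + 61)/(-5 + 55)) = (-2 - 3*(-10)) + 144*((10 + 61)/(-5 + 55)) = (-2 + 30) + 144*(71/50) = 28 + 144*(71*(1/50)) = 28 + 144*(71/50) = 28 + 5112/25 = 5812/25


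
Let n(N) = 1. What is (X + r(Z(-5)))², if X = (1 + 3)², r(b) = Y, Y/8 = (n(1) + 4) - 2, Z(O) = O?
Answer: 1600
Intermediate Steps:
Y = 24 (Y = 8*((1 + 4) - 2) = 8*(5 - 2) = 8*3 = 24)
r(b) = 24
X = 16 (X = 4² = 16)
(X + r(Z(-5)))² = (16 + 24)² = 40² = 1600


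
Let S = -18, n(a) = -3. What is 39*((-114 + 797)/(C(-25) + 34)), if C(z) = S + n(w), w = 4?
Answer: 2049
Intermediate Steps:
C(z) = -21 (C(z) = -18 - 3 = -21)
39*((-114 + 797)/(C(-25) + 34)) = 39*((-114 + 797)/(-21 + 34)) = 39*(683/13) = 2049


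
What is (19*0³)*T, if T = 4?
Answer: 0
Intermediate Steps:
(19*0³)*T = (19*0³)*4 = (19*0)*4 = 0*4 = 0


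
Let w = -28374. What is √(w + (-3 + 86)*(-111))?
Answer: I*√37587 ≈ 193.87*I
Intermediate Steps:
√(w + (-3 + 86)*(-111)) = √(-28374 + (-3 + 86)*(-111)) = √(-28374 + 83*(-111)) = √(-28374 - 9213) = √(-37587) = I*√37587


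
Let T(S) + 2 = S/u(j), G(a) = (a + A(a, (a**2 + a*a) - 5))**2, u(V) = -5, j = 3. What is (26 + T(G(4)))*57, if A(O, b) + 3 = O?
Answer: 1083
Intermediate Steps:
A(O, b) = -3 + O
G(a) = (-3 + 2*a)**2 (G(a) = (a + (-3 + a))**2 = (-3 + 2*a)**2)
T(S) = -2 - S/5 (T(S) = -2 + S/(-5) = -2 + S*(-1/5) = -2 - S/5)
(26 + T(G(4)))*57 = (26 + (-2 - (-3 + 2*4)**2/5))*57 = (26 + (-2 - (-3 + 8)**2/5))*57 = (26 + (-2 - 1/5*5**2))*57 = (26 + (-2 - 1/5*25))*57 = (26 + (-2 - 5))*57 = (26 - 7)*57 = 19*57 = 1083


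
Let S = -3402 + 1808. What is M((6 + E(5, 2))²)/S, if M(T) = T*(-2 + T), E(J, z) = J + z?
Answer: -28223/1594 ≈ -17.706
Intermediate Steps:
S = -1594
M((6 + E(5, 2))²)/S = ((6 + (5 + 2))²*(-2 + (6 + (5 + 2))²))/(-1594) = ((6 + 7)²*(-2 + (6 + 7)²))*(-1/1594) = (13²*(-2 + 13²))*(-1/1594) = (169*(-2 + 169))*(-1/1594) = (169*167)*(-1/1594) = 28223*(-1/1594) = -28223/1594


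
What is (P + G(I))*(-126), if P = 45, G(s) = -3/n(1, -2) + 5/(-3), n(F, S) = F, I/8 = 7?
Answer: -5082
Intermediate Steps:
I = 56 (I = 8*7 = 56)
G(s) = -14/3 (G(s) = -3/1 + 5/(-3) = -3*1 + 5*(-1/3) = -3 - 5/3 = -14/3)
(P + G(I))*(-126) = (45 - 14/3)*(-126) = (121/3)*(-126) = -5082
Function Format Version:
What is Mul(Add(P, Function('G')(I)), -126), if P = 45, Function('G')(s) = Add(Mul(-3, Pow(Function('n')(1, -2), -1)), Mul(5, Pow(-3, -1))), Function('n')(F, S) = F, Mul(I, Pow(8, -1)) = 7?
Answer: -5082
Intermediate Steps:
I = 56 (I = Mul(8, 7) = 56)
Function('G')(s) = Rational(-14, 3) (Function('G')(s) = Add(Mul(-3, Pow(1, -1)), Mul(5, Pow(-3, -1))) = Add(Mul(-3, 1), Mul(5, Rational(-1, 3))) = Add(-3, Rational(-5, 3)) = Rational(-14, 3))
Mul(Add(P, Function('G')(I)), -126) = Mul(Add(45, Rational(-14, 3)), -126) = Mul(Rational(121, 3), -126) = -5082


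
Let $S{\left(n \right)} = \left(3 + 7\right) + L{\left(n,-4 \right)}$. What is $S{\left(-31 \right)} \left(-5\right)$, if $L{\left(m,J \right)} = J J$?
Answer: $-130$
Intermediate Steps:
$L{\left(m,J \right)} = J^{2}$
$S{\left(n \right)} = 26$ ($S{\left(n \right)} = \left(3 + 7\right) + \left(-4\right)^{2} = 10 + 16 = 26$)
$S{\left(-31 \right)} \left(-5\right) = 26 \left(-5\right) = -130$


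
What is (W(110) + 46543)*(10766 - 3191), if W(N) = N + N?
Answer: 354229725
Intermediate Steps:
W(N) = 2*N
(W(110) + 46543)*(10766 - 3191) = (2*110 + 46543)*(10766 - 3191) = (220 + 46543)*7575 = 46763*7575 = 354229725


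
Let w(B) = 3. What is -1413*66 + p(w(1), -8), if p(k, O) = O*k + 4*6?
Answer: -93258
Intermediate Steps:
p(k, O) = 24 + O*k (p(k, O) = O*k + 24 = 24 + O*k)
-1413*66 + p(w(1), -8) = -1413*66 + (24 - 8*3) = -93258 + (24 - 24) = -93258 + 0 = -93258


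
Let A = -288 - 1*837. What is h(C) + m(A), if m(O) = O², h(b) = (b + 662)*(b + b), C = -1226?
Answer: 2648553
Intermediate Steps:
A = -1125 (A = -288 - 837 = -1125)
h(b) = 2*b*(662 + b) (h(b) = (662 + b)*(2*b) = 2*b*(662 + b))
h(C) + m(A) = 2*(-1226)*(662 - 1226) + (-1125)² = 2*(-1226)*(-564) + 1265625 = 1382928 + 1265625 = 2648553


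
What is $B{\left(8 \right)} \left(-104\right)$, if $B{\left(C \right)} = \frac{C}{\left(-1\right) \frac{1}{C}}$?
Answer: $6656$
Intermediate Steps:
$B{\left(C \right)} = - C^{2}$ ($B{\left(C \right)} = C \left(- C\right) = - C^{2}$)
$B{\left(8 \right)} \left(-104\right) = - 8^{2} \left(-104\right) = \left(-1\right) 64 \left(-104\right) = \left(-64\right) \left(-104\right) = 6656$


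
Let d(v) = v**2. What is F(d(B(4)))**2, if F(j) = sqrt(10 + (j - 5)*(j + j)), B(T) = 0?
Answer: 10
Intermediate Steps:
F(j) = sqrt(10 + 2*j*(-5 + j)) (F(j) = sqrt(10 + (-5 + j)*(2*j)) = sqrt(10 + 2*j*(-5 + j)))
F(d(B(4)))**2 = (sqrt(10 - 10*0**2 + 2*(0**2)**2))**2 = (sqrt(10 - 10*0 + 2*0**2))**2 = (sqrt(10 + 0 + 2*0))**2 = (sqrt(10 + 0 + 0))**2 = (sqrt(10))**2 = 10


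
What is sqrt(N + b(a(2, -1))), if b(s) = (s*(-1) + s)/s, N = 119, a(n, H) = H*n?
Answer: sqrt(119) ≈ 10.909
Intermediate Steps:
b(s) = 0 (b(s) = (-s + s)/s = 0/s = 0)
sqrt(N + b(a(2, -1))) = sqrt(119 + 0) = sqrt(119)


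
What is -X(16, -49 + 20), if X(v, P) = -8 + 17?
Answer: -9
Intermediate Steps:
X(v, P) = 9
-X(16, -49 + 20) = -1*9 = -9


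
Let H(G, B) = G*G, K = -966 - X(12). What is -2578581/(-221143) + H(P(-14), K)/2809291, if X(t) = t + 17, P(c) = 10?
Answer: 7244006510371/621255039613 ≈ 11.660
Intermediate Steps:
X(t) = 17 + t
K = -995 (K = -966 - (17 + 12) = -966 - 1*29 = -966 - 29 = -995)
H(G, B) = G²
-2578581/(-221143) + H(P(-14), K)/2809291 = -2578581/(-221143) + 10²/2809291 = -2578581*(-1/221143) + 100*(1/2809291) = 2578581/221143 + 100/2809291 = 7244006510371/621255039613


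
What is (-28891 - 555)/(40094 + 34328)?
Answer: -14723/37211 ≈ -0.39566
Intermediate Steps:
(-28891 - 555)/(40094 + 34328) = -29446/74422 = -29446*1/74422 = -14723/37211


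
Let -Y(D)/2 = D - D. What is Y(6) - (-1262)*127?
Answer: 160274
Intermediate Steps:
Y(D) = 0 (Y(D) = -2*(D - D) = -2*0 = 0)
Y(6) - (-1262)*127 = 0 - (-1262)*127 = 0 - 1262*(-127) = 0 + 160274 = 160274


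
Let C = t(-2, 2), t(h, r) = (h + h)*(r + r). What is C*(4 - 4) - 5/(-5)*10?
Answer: 10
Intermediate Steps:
t(h, r) = 4*h*r (t(h, r) = (2*h)*(2*r) = 4*h*r)
C = -16 (C = 4*(-2)*2 = -16)
C*(4 - 4) - 5/(-5)*10 = -16*(4 - 4) - 5/(-5)*10 = -16*0 - 5*(-1/5)*10 = 0 + 1*10 = 0 + 10 = 10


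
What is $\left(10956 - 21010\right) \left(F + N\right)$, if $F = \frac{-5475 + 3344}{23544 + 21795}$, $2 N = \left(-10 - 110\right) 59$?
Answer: $\frac{1613689028314}{45339} \approx 3.5592 \cdot 10^{7}$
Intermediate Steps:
$N = -3540$ ($N = \frac{\left(-10 - 110\right) 59}{2} = \frac{\left(-120\right) 59}{2} = \frac{1}{2} \left(-7080\right) = -3540$)
$F = - \frac{2131}{45339} \approx -0.047001$
$\left(10956 - 21010\right) \left(F + N\right) = \left(10956 - 21010\right) \left(- \frac{2131}{45339} - 3540\right) = \left(-10054\right) \left(- \frac{160502191}{45339}\right) = \frac{1613689028314}{45339}$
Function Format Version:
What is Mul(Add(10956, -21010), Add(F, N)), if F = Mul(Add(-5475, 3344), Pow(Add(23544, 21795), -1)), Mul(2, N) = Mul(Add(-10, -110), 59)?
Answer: Rational(1613689028314, 45339) ≈ 3.5592e+7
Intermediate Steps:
N = -3540 (N = Mul(Rational(1, 2), Mul(Add(-10, -110), 59)) = Mul(Rational(1, 2), Mul(-120, 59)) = Mul(Rational(1, 2), -7080) = -3540)
F = Rational(-2131, 45339) (F = Mul(-2131, Pow(45339, -1)) = Mul(-2131, Rational(1, 45339)) = Rational(-2131, 45339) ≈ -0.047001)
Mul(Add(10956, -21010), Add(F, N)) = Mul(Add(10956, -21010), Add(Rational(-2131, 45339), -3540)) = Mul(-10054, Rational(-160502191, 45339)) = Rational(1613689028314, 45339)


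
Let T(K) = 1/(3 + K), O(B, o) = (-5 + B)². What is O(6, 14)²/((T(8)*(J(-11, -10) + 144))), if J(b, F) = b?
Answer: 11/133 ≈ 0.082707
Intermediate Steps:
O(6, 14)²/((T(8)*(J(-11, -10) + 144))) = ((-5 + 6)²)²/(((-11 + 144)/(3 + 8))) = (1²)²/((133/11)) = 1²/(((1/11)*133)) = 1/(133/11) = 1*(11/133) = 11/133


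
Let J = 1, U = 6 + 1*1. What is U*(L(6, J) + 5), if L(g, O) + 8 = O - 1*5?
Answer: -49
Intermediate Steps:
U = 7 (U = 6 + 1 = 7)
L(g, O) = -13 + O (L(g, O) = -8 + (O - 1*5) = -8 + (O - 5) = -8 + (-5 + O) = -13 + O)
U*(L(6, J) + 5) = 7*((-13 + 1) + 5) = 7*(-12 + 5) = 7*(-7) = -49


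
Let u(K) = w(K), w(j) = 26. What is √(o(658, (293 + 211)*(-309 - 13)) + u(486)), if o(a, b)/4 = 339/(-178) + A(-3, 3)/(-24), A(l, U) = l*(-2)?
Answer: √137683/89 ≈ 4.1692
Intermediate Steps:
A(l, U) = -2*l
u(K) = 26
o(a, b) = -767/89 (o(a, b) = 4*(339/(-178) - 2*(-3)/(-24)) = 4*(339*(-1/178) + 6*(-1/24)) = 4*(-339/178 - ¼) = 4*(-767/356) = -767/89)
√(o(658, (293 + 211)*(-309 - 13)) + u(486)) = √(-767/89 + 26) = √(1547/89) = √137683/89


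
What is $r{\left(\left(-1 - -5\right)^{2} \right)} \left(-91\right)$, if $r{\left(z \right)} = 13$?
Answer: $-1183$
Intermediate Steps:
$r{\left(\left(-1 - -5\right)^{2} \right)} \left(-91\right) = 13 \left(-91\right) = -1183$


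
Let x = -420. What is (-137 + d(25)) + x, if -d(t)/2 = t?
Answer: -607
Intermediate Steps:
d(t) = -2*t
(-137 + d(25)) + x = (-137 - 2*25) - 420 = (-137 - 50) - 420 = -187 - 420 = -607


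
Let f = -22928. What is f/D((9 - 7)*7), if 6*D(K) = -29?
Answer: 137568/29 ≈ 4743.7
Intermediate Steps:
D(K) = -29/6 (D(K) = (⅙)*(-29) = -29/6)
f/D((9 - 7)*7) = -22928/(-29/6) = -22928*(-6/29) = 137568/29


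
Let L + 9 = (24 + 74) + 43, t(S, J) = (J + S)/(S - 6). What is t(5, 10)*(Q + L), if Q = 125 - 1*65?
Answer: -2880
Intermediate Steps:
t(S, J) = (J + S)/(-6 + S)
L = 132 (L = -9 + ((24 + 74) + 43) = -9 + (98 + 43) = -9 + 141 = 132)
Q = 60 (Q = 125 - 65 = 60)
t(5, 10)*(Q + L) = ((10 + 5)/(-6 + 5))*(60 + 132) = (15/(-1))*192 = -1*15*192 = -15*192 = -2880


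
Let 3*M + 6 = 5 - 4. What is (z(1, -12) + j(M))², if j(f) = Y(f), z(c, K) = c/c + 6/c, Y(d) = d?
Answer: 256/9 ≈ 28.444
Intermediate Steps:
M = -5/3 (M = -2 + (5 - 4)/3 = -2 + (⅓)*1 = -2 + ⅓ = -5/3 ≈ -1.6667)
z(c, K) = 1 + 6/c
j(f) = f
(z(1, -12) + j(M))² = ((6 + 1)/1 - 5/3)² = (1*7 - 5/3)² = (7 - 5/3)² = (16/3)² = 256/9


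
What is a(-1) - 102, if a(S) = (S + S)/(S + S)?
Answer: -101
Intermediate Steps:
a(S) = 1 (a(S) = (2*S)/((2*S)) = (2*S)*(1/(2*S)) = 1)
a(-1) - 102 = 1 - 102 = -101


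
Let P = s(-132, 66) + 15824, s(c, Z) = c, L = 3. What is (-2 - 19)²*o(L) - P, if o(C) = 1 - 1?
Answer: -15692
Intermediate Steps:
o(C) = 0
P = 15692 (P = -132 + 15824 = 15692)
(-2 - 19)²*o(L) - P = (-2 - 19)²*0 - 1*15692 = (-21)²*0 - 15692 = 441*0 - 15692 = 0 - 15692 = -15692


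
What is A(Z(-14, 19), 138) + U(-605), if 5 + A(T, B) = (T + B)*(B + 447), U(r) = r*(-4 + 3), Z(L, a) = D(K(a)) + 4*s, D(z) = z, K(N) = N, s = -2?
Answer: 87765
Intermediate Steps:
Z(L, a) = -8 + a (Z(L, a) = a + 4*(-2) = a - 8 = -8 + a)
U(r) = -r (U(r) = r*(-1) = -r)
A(T, B) = -5 + (447 + B)*(B + T) (A(T, B) = -5 + (T + B)*(B + 447) = -5 + (B + T)*(447 + B) = -5 + (447 + B)*(B + T))
A(Z(-14, 19), 138) + U(-605) = (-5 + 138² + 447*138 + 447*(-8 + 19) + 138*(-8 + 19)) - 1*(-605) = (-5 + 19044 + 61686 + 447*11 + 138*11) + 605 = (-5 + 19044 + 61686 + 4917 + 1518) + 605 = 87160 + 605 = 87765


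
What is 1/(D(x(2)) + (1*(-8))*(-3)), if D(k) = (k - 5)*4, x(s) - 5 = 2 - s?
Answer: 1/24 ≈ 0.041667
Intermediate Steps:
x(s) = 7 - s (x(s) = 5 + (2 - s) = 7 - s)
D(k) = -20 + 4*k (D(k) = (-5 + k)*4 = -20 + 4*k)
1/(D(x(2)) + (1*(-8))*(-3)) = 1/((-20 + 4*(7 - 1*2)) + (1*(-8))*(-3)) = 1/((-20 + 4*(7 - 2)) - 8*(-3)) = 1/((-20 + 4*5) + 24) = 1/((-20 + 20) + 24) = 1/(0 + 24) = 1/24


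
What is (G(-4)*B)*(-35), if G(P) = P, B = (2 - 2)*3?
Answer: 0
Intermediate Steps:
B = 0 (B = 0*3 = 0)
(G(-4)*B)*(-35) = -4*0*(-35) = 0*(-35) = 0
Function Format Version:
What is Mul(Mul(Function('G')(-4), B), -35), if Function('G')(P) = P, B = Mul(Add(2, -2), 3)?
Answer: 0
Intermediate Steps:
B = 0 (B = Mul(0, 3) = 0)
Mul(Mul(Function('G')(-4), B), -35) = Mul(Mul(-4, 0), -35) = Mul(0, -35) = 0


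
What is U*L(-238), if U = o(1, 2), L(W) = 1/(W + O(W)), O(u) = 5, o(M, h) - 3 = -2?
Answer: -1/233 ≈ -0.0042918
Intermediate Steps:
o(M, h) = 1 (o(M, h) = 3 - 2 = 1)
L(W) = 1/(5 + W) (L(W) = 1/(W + 5) = 1/(5 + W))
U = 1
U*L(-238) = 1/(5 - 238) = 1/(-233) = 1*(-1/233) = -1/233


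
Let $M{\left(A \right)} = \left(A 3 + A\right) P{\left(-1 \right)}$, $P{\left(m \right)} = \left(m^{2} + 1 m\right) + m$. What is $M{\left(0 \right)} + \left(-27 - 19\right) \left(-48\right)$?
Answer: $2208$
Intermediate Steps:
$P{\left(m \right)} = m^{2} + 2 m$ ($P{\left(m \right)} = \left(m^{2} + m\right) + m = \left(m + m^{2}\right) + m = m^{2} + 2 m$)
$M{\left(A \right)} = - 4 A$ ($M{\left(A \right)} = \left(A 3 + A\right) \left(- (2 - 1)\right) = \left(3 A + A\right) \left(\left(-1\right) 1\right) = 4 A \left(-1\right) = - 4 A$)
$M{\left(0 \right)} + \left(-27 - 19\right) \left(-48\right) = \left(-4\right) 0 + \left(-27 - 19\right) \left(-48\right) = 0 + \left(-27 - 19\right) \left(-48\right) = 0 - -2208 = 0 + 2208 = 2208$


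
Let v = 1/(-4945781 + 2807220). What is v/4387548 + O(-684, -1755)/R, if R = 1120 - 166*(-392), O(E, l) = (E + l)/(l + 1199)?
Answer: 1907102681493595/28776804894798679488 ≈ 6.6272e-5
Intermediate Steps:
O(E, l) = (E + l)/(1199 + l)
R = 66192 (R = 1120 + 65072 = 66192)
v = -1/2138561 (v = 1/(-2138561) = -1/2138561 ≈ -4.6760e-7)
v/4387548 + O(-684, -1755)/R = -1/2138561/4387548 + ((-684 - 1755)/(1199 - 1755))/66192 = -1/2138561*1/4387548 + (-2439/(-556))*(1/66192) = -1/9383039038428 - 1/556*(-2439)*(1/66192) = -1/9383039038428 + (2439/556)*(1/66192) = -1/9383039038428 + 813/12267584 = 1907102681493595/28776804894798679488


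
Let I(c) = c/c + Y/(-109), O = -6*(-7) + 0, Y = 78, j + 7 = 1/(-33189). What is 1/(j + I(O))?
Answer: -3617601/24294457 ≈ -0.14891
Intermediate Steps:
j = -232324/33189 (j = -7 + 1/(-33189) = -7 - 1/33189 = -232324/33189 ≈ -7.0000)
O = 42 (O = 42 + 0 = 42)
I(c) = 31/109 (I(c) = c/c + 78/(-109) = 1 + 78*(-1/109) = 1 - 78/109 = 31/109)
1/(j + I(O)) = 1/(-232324/33189 + 31/109) = 1/(-24294457/3617601) = -3617601/24294457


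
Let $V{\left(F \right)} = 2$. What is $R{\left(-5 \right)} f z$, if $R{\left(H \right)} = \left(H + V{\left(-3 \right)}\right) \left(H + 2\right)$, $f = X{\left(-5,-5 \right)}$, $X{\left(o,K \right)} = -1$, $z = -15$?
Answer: $135$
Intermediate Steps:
$f = -1$
$R{\left(H \right)} = \left(2 + H\right)^{2}$ ($R{\left(H \right)} = \left(H + 2\right) \left(H + 2\right) = \left(2 + H\right) \left(2 + H\right) = \left(2 + H\right)^{2}$)
$R{\left(-5 \right)} f z = \left(4 + \left(-5\right)^{2} + 4 \left(-5\right)\right) \left(-1\right) \left(-15\right) = \left(4 + 25 - 20\right) \left(-1\right) \left(-15\right) = 9 \left(-1\right) \left(-15\right) = \left(-9\right) \left(-15\right) = 135$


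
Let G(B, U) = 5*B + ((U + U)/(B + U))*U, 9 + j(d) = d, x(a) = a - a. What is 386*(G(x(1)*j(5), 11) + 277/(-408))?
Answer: 1678907/204 ≈ 8229.9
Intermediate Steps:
x(a) = 0
j(d) = -9 + d
G(B, U) = 5*B + 2*U**2/(B + U) (G(B, U) = 5*B + ((2*U)/(B + U))*U = 5*B + (2*U/(B + U))*U = 5*B + 2*U**2/(B + U))
386*(G(x(1)*j(5), 11) + 277/(-408)) = 386*((2*11**2 + 5*(0*(-9 + 5))**2 + 5*(0*(-9 + 5))*11)/(0*(-9 + 5) + 11) + 277/(-408)) = 386*((2*121 + 5*(0*(-4))**2 + 5*(0*(-4))*11)/(0*(-4) + 11) + 277*(-1/408)) = 386*((242 + 5*0**2 + 5*0*11)/(0 + 11) - 277/408) = 386*((242 + 5*0 + 0)/11 - 277/408) = 386*((242 + 0 + 0)/11 - 277/408) = 386*((1/11)*242 - 277/408) = 386*(22 - 277/408) = 386*(8699/408) = 1678907/204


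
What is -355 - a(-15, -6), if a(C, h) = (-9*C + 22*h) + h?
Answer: -352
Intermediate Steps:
a(C, h) = -9*C + 23*h
-355 - a(-15, -6) = -355 - (-9*(-15) + 23*(-6)) = -355 - (135 - 138) = -355 - 1*(-3) = -355 + 3 = -352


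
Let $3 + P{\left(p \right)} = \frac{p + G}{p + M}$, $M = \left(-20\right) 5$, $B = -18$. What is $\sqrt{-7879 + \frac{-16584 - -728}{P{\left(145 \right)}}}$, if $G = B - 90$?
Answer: $\frac{i \sqrt{29311}}{7} \approx 24.458 i$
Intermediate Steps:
$M = -100$
$G = -108$ ($G = -18 - 90 = -108$)
$P{\left(p \right)} = -3 + \frac{-108 + p}{-100 + p}$ ($P{\left(p \right)} = -3 + \frac{p - 108}{p - 100} = -3 + \frac{-108 + p}{-100 + p}$)
$\sqrt{-7879 + \frac{-16584 - -728}{P{\left(145 \right)}}} = \sqrt{-7879 + \frac{-16584 - -728}{2 \frac{1}{-100 + 145} \left(96 - 145\right)}} = \sqrt{-7879 + \frac{-16584 + 728}{2 \cdot \frac{1}{45} \left(96 - 145\right)}} = \sqrt{-7879 - \frac{15856}{2 \cdot \frac{1}{45} \left(-49\right)}} = \sqrt{-7879 - \frac{15856}{- \frac{98}{45}}} = \sqrt{-7879 - - \frac{356760}{49}} = \sqrt{-7879 + \frac{356760}{49}} = \sqrt{- \frac{29311}{49}} = \frac{i \sqrt{29311}}{7}$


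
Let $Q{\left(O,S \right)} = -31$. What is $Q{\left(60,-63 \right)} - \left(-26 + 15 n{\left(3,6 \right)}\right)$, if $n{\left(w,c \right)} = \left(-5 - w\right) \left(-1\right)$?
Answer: $-125$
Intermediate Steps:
$n{\left(w,c \right)} = 5 + w$
$Q{\left(60,-63 \right)} - \left(-26 + 15 n{\left(3,6 \right)}\right) = -31 + \left(- 15 \left(5 + 3\right) + 26\right) = -31 + \left(\left(-15\right) 8 + 26\right) = -31 + \left(-120 + 26\right) = -31 - 94 = -125$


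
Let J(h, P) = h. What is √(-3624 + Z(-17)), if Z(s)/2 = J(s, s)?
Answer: I*√3658 ≈ 60.481*I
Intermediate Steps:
Z(s) = 2*s
√(-3624 + Z(-17)) = √(-3624 + 2*(-17)) = √(-3624 - 34) = √(-3658) = I*√3658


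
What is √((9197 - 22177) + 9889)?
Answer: I*√3091 ≈ 55.597*I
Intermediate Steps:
√((9197 - 22177) + 9889) = √(-12980 + 9889) = √(-3091) = I*√3091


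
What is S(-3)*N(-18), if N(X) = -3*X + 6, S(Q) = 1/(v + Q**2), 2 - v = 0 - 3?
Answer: 30/7 ≈ 4.2857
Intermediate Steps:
v = 5 (v = 2 - (0 - 3) = 2 - 1*(-3) = 2 + 3 = 5)
S(Q) = 1/(5 + Q**2)
N(X) = 6 - 3*X
S(-3)*N(-18) = (6 - 3*(-18))/(5 + (-3)**2) = (6 + 54)/(5 + 9) = 60/14 = (1/14)*60 = 30/7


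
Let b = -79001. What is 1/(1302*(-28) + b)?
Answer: -1/115457 ≈ -8.6612e-6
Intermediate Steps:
1/(1302*(-28) + b) = 1/(1302*(-28) - 79001) = 1/(-36456 - 79001) = 1/(-115457) = -1/115457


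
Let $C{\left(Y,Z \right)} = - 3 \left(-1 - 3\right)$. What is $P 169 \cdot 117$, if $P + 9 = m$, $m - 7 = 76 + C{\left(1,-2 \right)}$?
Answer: $1700478$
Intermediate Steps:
$C{\left(Y,Z \right)} = 12$ ($C{\left(Y,Z \right)} = \left(-3\right) \left(-4\right) = 12$)
$m = 95$ ($m = 7 + \left(76 + 12\right) = 7 + 88 = 95$)
$P = 86$ ($P = -9 + 95 = 86$)
$P 169 \cdot 117 = 86 \cdot 169 \cdot 117 = 14534 \cdot 117 = 1700478$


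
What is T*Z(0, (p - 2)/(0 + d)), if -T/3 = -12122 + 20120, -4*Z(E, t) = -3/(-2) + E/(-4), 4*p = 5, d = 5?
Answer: 35991/4 ≈ 8997.8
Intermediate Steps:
p = 5/4 (p = (¼)*5 = 5/4 ≈ 1.2500)
Z(E, t) = -3/8 + E/16 (Z(E, t) = -(-3/(-2) + E/(-4))/4 = -(-3*(-½) + E*(-¼))/4 = -(3/2 - E/4)/4 = -3/8 + E/16)
T = -23994 (T = -3*(-12122 + 20120) = -3*7998 = -23994)
T*Z(0, (p - 2)/(0 + d)) = -23994*(-3/8 + (1/16)*0) = -23994*(-3/8 + 0) = -23994*(-3/8) = 35991/4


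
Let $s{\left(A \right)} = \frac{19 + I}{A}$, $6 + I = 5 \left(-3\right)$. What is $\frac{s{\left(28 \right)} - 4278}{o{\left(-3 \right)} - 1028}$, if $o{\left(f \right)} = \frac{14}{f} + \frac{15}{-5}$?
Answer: $\frac{179679}{43498} \approx 4.1307$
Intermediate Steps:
$I = -21$ ($I = -6 + 5 \left(-3\right) = -6 - 15 = -21$)
$o{\left(f \right)} = -3 + \frac{14}{f}$ ($o{\left(f \right)} = \frac{14}{f} + 15 \left(- \frac{1}{5}\right) = \frac{14}{f} - 3 = -3 + \frac{14}{f}$)
$s{\left(A \right)} = - \frac{2}{A}$ ($s{\left(A \right)} = \frac{19 - 21}{A} = - \frac{2}{A}$)
$\frac{s{\left(28 \right)} - 4278}{o{\left(-3 \right)} - 1028} = \frac{- \frac{2}{28} - 4278}{\left(-3 + \frac{14}{-3}\right) - 1028} = \frac{\left(-2\right) \frac{1}{28} - 4278}{\left(-3 + 14 \left(- \frac{1}{3}\right)\right) - 1028} = \frac{- \frac{1}{14} - 4278}{\left(-3 - \frac{14}{3}\right) - 1028} = - \frac{59893}{14 \left(- \frac{23}{3} - 1028\right)} = - \frac{59893}{14 \left(- \frac{3107}{3}\right)} = \left(- \frac{59893}{14}\right) \left(- \frac{3}{3107}\right) = \frac{179679}{43498}$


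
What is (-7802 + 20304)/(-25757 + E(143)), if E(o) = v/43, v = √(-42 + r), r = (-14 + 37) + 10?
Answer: -297701955943/613334608805 - 806379*I/613334608805 ≈ -0.48538 - 1.3147e-6*I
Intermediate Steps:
r = 33 (r = 23 + 10 = 33)
v = 3*I (v = √(-42 + 33) = √(-9) = 3*I ≈ 3.0*I)
E(o) = 3*I/43 (E(o) = (3*I)/43 = (3*I)*(1/43) = 3*I/43)
(-7802 + 20304)/(-25757 + E(143)) = (-7802 + 20304)/(-25757 + 3*I/43) = 12502*(1849*(-25757 - 3*I/43)/1226669217610) = 11558099*(-25757 - 3*I/43)/613334608805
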